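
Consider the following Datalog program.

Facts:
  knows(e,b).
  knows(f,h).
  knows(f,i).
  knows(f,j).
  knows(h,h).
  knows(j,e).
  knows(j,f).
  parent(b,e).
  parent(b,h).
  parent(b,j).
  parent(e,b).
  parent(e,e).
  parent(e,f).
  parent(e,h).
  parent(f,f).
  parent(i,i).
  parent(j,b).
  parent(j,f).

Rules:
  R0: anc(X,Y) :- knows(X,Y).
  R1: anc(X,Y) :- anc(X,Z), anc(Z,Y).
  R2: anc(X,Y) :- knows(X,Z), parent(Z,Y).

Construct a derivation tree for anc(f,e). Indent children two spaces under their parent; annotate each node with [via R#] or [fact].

anc(f,e)  [via R1]
  anc(f,j)  [via R0]
    knows(f,j)  [fact]
  anc(j,e)  [via R0]
    knows(j,e)  [fact]

round 1: derive anc(e,b) via R0 from knows(e,b)
round 1: derive anc(f,h) via R0 from knows(f,h)
round 1: derive anc(f,i) via R0 from knows(f,i)
round 1: derive anc(f,j) via R0 from knows(f,j)
round 1: derive anc(h,h) via R0 from knows(h,h)
round 1: derive anc(j,e) via R0 from knows(j,e)
round 1: derive anc(j,f) via R0 from knows(j,f)
round 1: derive anc(e,e) via R2 from knows(e,b), parent(b,e)
round 1: derive anc(e,h) via R2 from knows(e,b), parent(b,h)
round 1: derive anc(e,j) via R2 from knows(e,b), parent(b,j)
round 1: derive anc(f,b) via R2 from knows(f,j), parent(j,b)
round 1: derive anc(f,f) via R2 from knows(f,j), parent(j,f)
round 1: derive anc(j,b) via R2 from knows(j,e), parent(e,b)
round 1: derive anc(j,h) via R2 from knows(j,e), parent(e,h)
round 2: derive anc(e,f) via R1 from anc(e,j), anc(j,f)
round 2: derive anc(f,e) via R1 from anc(f,j), anc(j,e)
round 2: derive anc(j,i) via R1 from anc(j,f), anc(f,i)
round 2: derive anc(j,j) via R1 from anc(j,e), anc(e,j)
round 3: derive anc(e,i) via R1 from anc(e,f), anc(f,i)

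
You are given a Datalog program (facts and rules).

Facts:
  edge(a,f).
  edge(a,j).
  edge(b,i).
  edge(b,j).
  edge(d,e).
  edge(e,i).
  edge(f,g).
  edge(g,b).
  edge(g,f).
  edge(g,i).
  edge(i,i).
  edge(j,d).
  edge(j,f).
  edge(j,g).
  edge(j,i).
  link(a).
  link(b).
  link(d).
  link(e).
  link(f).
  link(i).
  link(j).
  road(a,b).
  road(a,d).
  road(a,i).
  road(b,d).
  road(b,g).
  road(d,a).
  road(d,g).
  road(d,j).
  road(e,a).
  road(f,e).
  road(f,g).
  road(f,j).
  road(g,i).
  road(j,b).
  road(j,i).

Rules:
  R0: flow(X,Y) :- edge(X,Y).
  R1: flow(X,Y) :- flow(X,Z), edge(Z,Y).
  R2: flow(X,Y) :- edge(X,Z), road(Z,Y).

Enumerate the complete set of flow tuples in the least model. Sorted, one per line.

flow(a,b)
flow(a,d)
flow(a,e)
flow(a,f)
flow(a,g)
flow(a,i)
flow(a,j)
flow(b,b)
flow(b,d)
flow(b,e)
flow(b,f)
flow(b,g)
flow(b,i)
flow(b,j)
flow(d,a)
flow(d,b)
flow(d,d)
flow(d,e)
flow(d,f)
flow(d,g)
flow(d,i)
flow(d,j)
flow(e,i)
flow(f,b)
flow(f,d)
flow(f,e)
flow(f,f)
flow(f,g)
flow(f,i)
flow(f,j)
flow(g,b)
flow(g,d)
flow(g,e)
flow(g,f)
flow(g,g)
flow(g,i)
flow(g,j)
flow(i,i)
flow(j,a)
flow(j,b)
flow(j,d)
flow(j,e)
flow(j,f)
flow(j,g)
flow(j,i)
flow(j,j)

round 1: derive flow(a,f) via R0 from edge(a,f)
round 1: derive flow(a,j) via R0 from edge(a,j)
round 1: derive flow(b,i) via R0 from edge(b,i)
round 1: derive flow(b,j) via R0 from edge(b,j)
round 1: derive flow(d,e) via R0 from edge(d,e)
round 1: derive flow(e,i) via R0 from edge(e,i)
round 1: derive flow(f,g) via R0 from edge(f,g)
round 1: derive flow(g,b) via R0 from edge(g,b)
round 1: derive flow(g,f) via R0 from edge(g,f)
round 1: derive flow(g,i) via R0 from edge(g,i)
round 1: derive flow(i,i) via R0 from edge(i,i)
round 1: derive flow(j,d) via R0 from edge(j,d)
round 1: derive flow(j,f) via R0 from edge(j,f)
round 1: derive flow(j,g) via R0 from edge(j,g)
round 1: derive flow(j,i) via R0 from edge(j,i)
round 1: derive flow(a,b) via R2 from edge(a,j), road(j,b)
round 1: derive flow(a,e) via R2 from edge(a,f), road(f,e)
round 1: derive flow(a,g) via R2 from edge(a,f), road(f,g)
round 1: derive flow(a,i) via R2 from edge(a,j), road(j,i)
round 1: derive flow(b,b) via R2 from edge(b,j), road(j,b)
round 1: derive flow(d,a) via R2 from edge(d,e), road(e,a)
round 1: derive flow(f,i) via R2 from edge(f,g), road(g,i)
round 1: derive flow(g,d) via R2 from edge(g,b), road(b,d)
round 1: derive flow(g,e) via R2 from edge(g,f), road(f,e)
round 1: derive flow(g,g) via R2 from edge(g,b), road(b,g)
round 1: derive flow(g,j) via R2 from edge(g,f), road(f,j)
round 1: derive flow(j,a) via R2 from edge(j,d), road(d,a)
round 1: derive flow(j,e) via R2 from edge(j,f), road(f,e)
round 1: derive flow(j,j) via R2 from edge(j,d), road(d,j)
round 2: derive flow(a,d) via R1 from flow(a,j), edge(j,d)
round 2: derive flow(b,d) via R1 from flow(b,j), edge(j,d)
round 2: derive flow(b,f) via R1 from flow(b,j), edge(j,f)
round 2: derive flow(b,g) via R1 from flow(b,j), edge(j,g)
round 2: derive flow(d,f) via R1 from flow(d,a), edge(a,f)
round 2: derive flow(d,i) via R1 from flow(d,e), edge(e,i)
round 2: derive flow(d,j) via R1 from flow(d,a), edge(a,j)
round 2: derive flow(f,b) via R1 from flow(f,g), edge(g,b)
round 2: derive flow(f,f) via R1 from flow(f,g), edge(g,f)
round 2: derive flow(j,b) via R1 from flow(j,g), edge(g,b)
round 3: derive flow(b,e) via R1 from flow(b,d), edge(d,e)
round 3: derive flow(d,d) via R1 from flow(d,j), edge(j,d)
round 3: derive flow(d,g) via R1 from flow(d,f), edge(f,g)
round 3: derive flow(f,j) via R1 from flow(f,b), edge(b,j)
round 4: derive flow(d,b) via R1 from flow(d,g), edge(g,b)
round 4: derive flow(f,d) via R1 from flow(f,j), edge(j,d)
round 5: derive flow(f,e) via R1 from flow(f,d), edge(d,e)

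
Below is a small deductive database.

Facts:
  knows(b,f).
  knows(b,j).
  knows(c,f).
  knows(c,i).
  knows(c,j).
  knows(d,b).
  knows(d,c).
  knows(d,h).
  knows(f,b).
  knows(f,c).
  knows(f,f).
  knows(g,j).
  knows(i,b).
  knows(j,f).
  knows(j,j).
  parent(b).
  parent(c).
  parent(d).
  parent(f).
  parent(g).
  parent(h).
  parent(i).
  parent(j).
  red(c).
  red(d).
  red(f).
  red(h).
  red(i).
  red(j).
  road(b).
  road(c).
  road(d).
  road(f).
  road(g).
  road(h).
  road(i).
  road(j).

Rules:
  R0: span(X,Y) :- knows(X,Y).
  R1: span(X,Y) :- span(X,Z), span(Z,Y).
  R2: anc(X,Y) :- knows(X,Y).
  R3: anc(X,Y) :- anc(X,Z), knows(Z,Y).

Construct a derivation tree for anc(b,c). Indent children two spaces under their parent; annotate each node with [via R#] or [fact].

round 1: derive anc(b,f) via R2 from knows(b,f)
round 1: derive anc(b,j) via R2 from knows(b,j)
round 1: derive anc(c,f) via R2 from knows(c,f)
round 1: derive anc(c,i) via R2 from knows(c,i)
round 1: derive anc(c,j) via R2 from knows(c,j)
round 1: derive anc(d,b) via R2 from knows(d,b)
round 1: derive anc(d,c) via R2 from knows(d,c)
round 1: derive anc(d,h) via R2 from knows(d,h)
round 1: derive anc(f,b) via R2 from knows(f,b)
round 1: derive anc(f,c) via R2 from knows(f,c)
round 1: derive anc(f,f) via R2 from knows(f,f)
round 1: derive anc(g,j) via R2 from knows(g,j)
round 1: derive anc(i,b) via R2 from knows(i,b)
round 1: derive anc(j,f) via R2 from knows(j,f)
round 1: derive anc(j,j) via R2 from knows(j,j)
round 2: derive anc(b,b) via R3 from anc(b,f), knows(f,b)
round 2: derive anc(b,c) via R3 from anc(b,f), knows(f,c)
round 2: derive anc(c,b) via R3 from anc(c,f), knows(f,b)
round 2: derive anc(c,c) via R3 from anc(c,f), knows(f,c)
round 2: derive anc(d,f) via R3 from anc(d,b), knows(b,f)
round 2: derive anc(d,i) via R3 from anc(d,c), knows(c,i)
round 2: derive anc(d,j) via R3 from anc(d,b), knows(b,j)
round 2: derive anc(f,i) via R3 from anc(f,c), knows(c,i)
round 2: derive anc(f,j) via R3 from anc(f,b), knows(b,j)
round 2: derive anc(g,f) via R3 from anc(g,j), knows(j,f)
round 2: derive anc(i,f) via R3 from anc(i,b), knows(b,f)
round 2: derive anc(i,j) via R3 from anc(i,b), knows(b,j)
round 2: derive anc(j,b) via R3 from anc(j,f), knows(f,b)
round 2: derive anc(j,c) via R3 from anc(j,f), knows(f,c)
round 3: derive anc(b,i) via R3 from anc(b,c), knows(c,i)
round 3: derive anc(g,b) via R3 from anc(g,f), knows(f,b)
round 3: derive anc(g,c) via R3 from anc(g,f), knows(f,c)
round 3: derive anc(i,c) via R3 from anc(i,f), knows(f,c)
round 3: derive anc(j,i) via R3 from anc(j,c), knows(c,i)
round 4: derive anc(g,i) via R3 from anc(g,c), knows(c,i)
round 4: derive anc(i,i) via R3 from anc(i,c), knows(c,i)

anc(b,c)  [via R3]
  anc(b,f)  [via R2]
    knows(b,f)  [fact]
  knows(f,c)  [fact]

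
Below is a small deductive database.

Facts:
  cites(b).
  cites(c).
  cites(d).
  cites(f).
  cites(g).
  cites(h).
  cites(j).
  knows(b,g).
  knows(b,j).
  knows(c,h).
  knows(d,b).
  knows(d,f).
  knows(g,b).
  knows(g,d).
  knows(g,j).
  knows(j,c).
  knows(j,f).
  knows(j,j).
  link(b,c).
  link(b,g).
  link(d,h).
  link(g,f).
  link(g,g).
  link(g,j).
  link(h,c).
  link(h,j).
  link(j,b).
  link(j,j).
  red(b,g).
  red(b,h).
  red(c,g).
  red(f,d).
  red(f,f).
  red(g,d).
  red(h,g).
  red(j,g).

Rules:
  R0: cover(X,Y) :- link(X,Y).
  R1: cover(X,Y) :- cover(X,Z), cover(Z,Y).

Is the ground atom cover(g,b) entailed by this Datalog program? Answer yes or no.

yes

round 1: derive cover(b,c) via R0 from link(b,c)
round 1: derive cover(b,g) via R0 from link(b,g)
round 1: derive cover(d,h) via R0 from link(d,h)
round 1: derive cover(g,f) via R0 from link(g,f)
round 1: derive cover(g,g) via R0 from link(g,g)
round 1: derive cover(g,j) via R0 from link(g,j)
round 1: derive cover(h,c) via R0 from link(h,c)
round 1: derive cover(h,j) via R0 from link(h,j)
round 1: derive cover(j,b) via R0 from link(j,b)
round 1: derive cover(j,j) via R0 from link(j,j)
round 2: derive cover(b,f) via R1 from cover(b,g), cover(g,f)
round 2: derive cover(b,j) via R1 from cover(b,g), cover(g,j)
round 2: derive cover(d,c) via R1 from cover(d,h), cover(h,c)
round 2: derive cover(d,j) via R1 from cover(d,h), cover(h,j)
round 2: derive cover(g,b) via R1 from cover(g,j), cover(j,b)
round 2: derive cover(h,b) via R1 from cover(h,j), cover(j,b)
round 2: derive cover(j,c) via R1 from cover(j,b), cover(b,c)
round 2: derive cover(j,g) via R1 from cover(j,b), cover(b,g)
round 3: derive cover(b,b) via R1 from cover(b,g), cover(g,b)
round 3: derive cover(d,b) via R1 from cover(d,h), cover(h,b)
round 3: derive cover(d,g) via R1 from cover(d,j), cover(j,g)
round 3: derive cover(g,c) via R1 from cover(g,b), cover(b,c)
round 3: derive cover(h,f) via R1 from cover(h,b), cover(b,f)
round 3: derive cover(h,g) via R1 from cover(h,b), cover(b,g)
round 3: derive cover(j,f) via R1 from cover(j,b), cover(b,f)
round 4: derive cover(d,f) via R1 from cover(d,b), cover(b,f)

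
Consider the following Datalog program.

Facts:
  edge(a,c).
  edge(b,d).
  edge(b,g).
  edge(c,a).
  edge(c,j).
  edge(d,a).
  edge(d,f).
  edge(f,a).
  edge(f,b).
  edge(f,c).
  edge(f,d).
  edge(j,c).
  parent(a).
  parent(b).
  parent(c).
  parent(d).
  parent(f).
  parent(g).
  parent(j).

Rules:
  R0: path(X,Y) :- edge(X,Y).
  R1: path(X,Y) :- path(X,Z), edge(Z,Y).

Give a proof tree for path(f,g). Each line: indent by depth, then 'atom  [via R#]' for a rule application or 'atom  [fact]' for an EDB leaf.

round 1: derive path(a,c) via R0 from edge(a,c)
round 1: derive path(b,d) via R0 from edge(b,d)
round 1: derive path(b,g) via R0 from edge(b,g)
round 1: derive path(c,a) via R0 from edge(c,a)
round 1: derive path(c,j) via R0 from edge(c,j)
round 1: derive path(d,a) via R0 from edge(d,a)
round 1: derive path(d,f) via R0 from edge(d,f)
round 1: derive path(f,a) via R0 from edge(f,a)
round 1: derive path(f,b) via R0 from edge(f,b)
round 1: derive path(f,c) via R0 from edge(f,c)
round 1: derive path(f,d) via R0 from edge(f,d)
round 1: derive path(j,c) via R0 from edge(j,c)
round 2: derive path(a,a) via R1 from path(a,c), edge(c,a)
round 2: derive path(a,j) via R1 from path(a,c), edge(c,j)
round 2: derive path(b,a) via R1 from path(b,d), edge(d,a)
round 2: derive path(b,f) via R1 from path(b,d), edge(d,f)
round 2: derive path(c,c) via R1 from path(c,a), edge(a,c)
round 2: derive path(d,b) via R1 from path(d,f), edge(f,b)
round 2: derive path(d,c) via R1 from path(d,a), edge(a,c)
round 2: derive path(d,d) via R1 from path(d,f), edge(f,d)
round 2: derive path(f,f) via R1 from path(f,d), edge(d,f)
round 2: derive path(f,g) via R1 from path(f,b), edge(b,g)
round 2: derive path(f,j) via R1 from path(f,c), edge(c,j)
round 2: derive path(j,a) via R1 from path(j,c), edge(c,a)
round 2: derive path(j,j) via R1 from path(j,c), edge(c,j)
round 3: derive path(b,b) via R1 from path(b,f), edge(f,b)
round 3: derive path(b,c) via R1 from path(b,a), edge(a,c)
round 3: derive path(d,g) via R1 from path(d,b), edge(b,g)
round 3: derive path(d,j) via R1 from path(d,c), edge(c,j)
round 4: derive path(b,j) via R1 from path(b,c), edge(c,j)

path(f,g)  [via R1]
  path(f,b)  [via R0]
    edge(f,b)  [fact]
  edge(b,g)  [fact]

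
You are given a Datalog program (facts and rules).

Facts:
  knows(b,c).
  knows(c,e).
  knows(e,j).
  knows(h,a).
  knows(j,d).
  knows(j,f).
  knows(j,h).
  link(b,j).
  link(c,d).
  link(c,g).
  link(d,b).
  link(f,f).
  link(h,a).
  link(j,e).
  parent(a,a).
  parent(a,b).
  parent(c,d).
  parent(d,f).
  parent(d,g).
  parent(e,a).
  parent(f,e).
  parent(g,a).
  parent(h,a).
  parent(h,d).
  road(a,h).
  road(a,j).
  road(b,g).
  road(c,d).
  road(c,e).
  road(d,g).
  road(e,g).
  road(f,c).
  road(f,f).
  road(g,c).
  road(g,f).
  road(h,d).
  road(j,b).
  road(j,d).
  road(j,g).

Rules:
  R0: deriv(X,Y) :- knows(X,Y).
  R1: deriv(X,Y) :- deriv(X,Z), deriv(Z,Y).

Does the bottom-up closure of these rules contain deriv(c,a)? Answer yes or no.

yes

round 1: derive deriv(b,c) via R0 from knows(b,c)
round 1: derive deriv(c,e) via R0 from knows(c,e)
round 1: derive deriv(e,j) via R0 from knows(e,j)
round 1: derive deriv(h,a) via R0 from knows(h,a)
round 1: derive deriv(j,d) via R0 from knows(j,d)
round 1: derive deriv(j,f) via R0 from knows(j,f)
round 1: derive deriv(j,h) via R0 from knows(j,h)
round 2: derive deriv(b,e) via R1 from deriv(b,c), deriv(c,e)
round 2: derive deriv(c,j) via R1 from deriv(c,e), deriv(e,j)
round 2: derive deriv(e,d) via R1 from deriv(e,j), deriv(j,d)
round 2: derive deriv(e,f) via R1 from deriv(e,j), deriv(j,f)
round 2: derive deriv(e,h) via R1 from deriv(e,j), deriv(j,h)
round 2: derive deriv(j,a) via R1 from deriv(j,h), deriv(h,a)
round 3: derive deriv(b,d) via R1 from deriv(b,e), deriv(e,d)
round 3: derive deriv(b,f) via R1 from deriv(b,e), deriv(e,f)
round 3: derive deriv(b,h) via R1 from deriv(b,e), deriv(e,h)
round 3: derive deriv(b,j) via R1 from deriv(b,c), deriv(c,j)
round 3: derive deriv(c,a) via R1 from deriv(c,j), deriv(j,a)
round 3: derive deriv(c,d) via R1 from deriv(c,e), deriv(e,d)
round 3: derive deriv(c,f) via R1 from deriv(c,e), deriv(e,f)
round 3: derive deriv(c,h) via R1 from deriv(c,e), deriv(e,h)
round 3: derive deriv(e,a) via R1 from deriv(e,h), deriv(h,a)
round 4: derive deriv(b,a) via R1 from deriv(b,c), deriv(c,a)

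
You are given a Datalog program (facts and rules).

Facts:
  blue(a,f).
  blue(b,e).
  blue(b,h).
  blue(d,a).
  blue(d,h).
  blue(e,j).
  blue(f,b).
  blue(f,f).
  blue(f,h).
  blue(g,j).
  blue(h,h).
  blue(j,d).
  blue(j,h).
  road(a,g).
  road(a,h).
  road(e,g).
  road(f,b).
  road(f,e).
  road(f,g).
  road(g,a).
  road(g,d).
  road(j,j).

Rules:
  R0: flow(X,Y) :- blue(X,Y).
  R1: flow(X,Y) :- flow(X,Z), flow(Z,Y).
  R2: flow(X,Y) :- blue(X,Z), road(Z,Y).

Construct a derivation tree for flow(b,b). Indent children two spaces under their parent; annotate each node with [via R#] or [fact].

round 1: derive flow(a,f) via R0 from blue(a,f)
round 1: derive flow(b,e) via R0 from blue(b,e)
round 1: derive flow(b,h) via R0 from blue(b,h)
round 1: derive flow(d,a) via R0 from blue(d,a)
round 1: derive flow(d,h) via R0 from blue(d,h)
round 1: derive flow(e,j) via R0 from blue(e,j)
round 1: derive flow(f,b) via R0 from blue(f,b)
round 1: derive flow(f,f) via R0 from blue(f,f)
round 1: derive flow(f,h) via R0 from blue(f,h)
round 1: derive flow(g,j) via R0 from blue(g,j)
round 1: derive flow(h,h) via R0 from blue(h,h)
round 1: derive flow(j,d) via R0 from blue(j,d)
round 1: derive flow(j,h) via R0 from blue(j,h)
round 1: derive flow(a,b) via R2 from blue(a,f), road(f,b)
round 1: derive flow(a,e) via R2 from blue(a,f), road(f,e)
round 1: derive flow(a,g) via R2 from blue(a,f), road(f,g)
round 1: derive flow(b,g) via R2 from blue(b,e), road(e,g)
round 1: derive flow(d,g) via R2 from blue(d,a), road(a,g)
round 1: derive flow(f,e) via R2 from blue(f,f), road(f,e)
round 1: derive flow(f,g) via R2 from blue(f,f), road(f,g)
round 2: derive flow(a,h) via R1 from flow(a,b), flow(b,h)
round 2: derive flow(a,j) via R1 from flow(a,e), flow(e,j)
round 2: derive flow(b,j) via R1 from flow(b,e), flow(e,j)
round 2: derive flow(d,b) via R1 from flow(d,a), flow(a,b)
round 2: derive flow(d,e) via R1 from flow(d,a), flow(a,e)
round 2: derive flow(d,f) via R1 from flow(d,a), flow(a,f)
round 2: derive flow(d,j) via R1 from flow(d,g), flow(g,j)
round 2: derive flow(e,d) via R1 from flow(e,j), flow(j,d)
round 2: derive flow(e,h) via R1 from flow(e,j), flow(j,h)
round 2: derive flow(f,j) via R1 from flow(f,e), flow(e,j)
round 2: derive flow(g,d) via R1 from flow(g,j), flow(j,d)
round 2: derive flow(g,h) via R1 from flow(g,j), flow(j,h)
round 2: derive flow(j,a) via R1 from flow(j,d), flow(d,a)
round 2: derive flow(j,g) via R1 from flow(j,d), flow(d,g)
round 3: derive flow(a,a) via R1 from flow(a,j), flow(j,a)
round 3: derive flow(a,d) via R1 from flow(a,e), flow(e,d)
round 3: derive flow(b,a) via R1 from flow(b,j), flow(j,a)
round 3: derive flow(b,d) via R1 from flow(b,e), flow(e,d)
round 3: derive flow(d,d) via R1 from flow(d,e), flow(e,d)
round 3: derive flow(e,a) via R1 from flow(e,d), flow(d,a)
round 3: derive flow(e,b) via R1 from flow(e,d), flow(d,b)
round 3: derive flow(e,e) via R1 from flow(e,d), flow(d,e)
round 3: derive flow(e,f) via R1 from flow(e,d), flow(d,f)
round 3: derive flow(e,g) via R1 from flow(e,d), flow(d,g)
round 3: derive flow(f,a) via R1 from flow(f,j), flow(j,a)
round 3: derive flow(f,d) via R1 from flow(f,e), flow(e,d)
round 3: derive flow(g,a) via R1 from flow(g,d), flow(d,a)
round 3: derive flow(g,b) via R1 from flow(g,d), flow(d,b)
round 3: derive flow(g,e) via R1 from flow(g,d), flow(d,e)
round 3: derive flow(g,f) via R1 from flow(g,d), flow(d,f)
round 3: derive flow(g,g) via R1 from flow(g,d), flow(d,g)
round 3: derive flow(j,b) via R1 from flow(j,a), flow(a,b)
round 3: derive flow(j,e) via R1 from flow(j,a), flow(a,e)
round 3: derive flow(j,f) via R1 from flow(j,a), flow(a,f)
round 3: derive flow(j,j) via R1 from flow(j,a), flow(a,j)
round 4: derive flow(b,b) via R1 from flow(b,a), flow(a,b)
round 4: derive flow(b,f) via R1 from flow(b,a), flow(a,f)

flow(b,b)  [via R1]
  flow(b,a)  [via R1]
    flow(b,j)  [via R1]
      flow(b,e)  [via R0]
        blue(b,e)  [fact]
      flow(e,j)  [via R0]
        blue(e,j)  [fact]
    flow(j,a)  [via R1]
      flow(j,d)  [via R0]
        blue(j,d)  [fact]
      flow(d,a)  [via R0]
        blue(d,a)  [fact]
  flow(a,b)  [via R2]
    blue(a,f)  [fact]
    road(f,b)  [fact]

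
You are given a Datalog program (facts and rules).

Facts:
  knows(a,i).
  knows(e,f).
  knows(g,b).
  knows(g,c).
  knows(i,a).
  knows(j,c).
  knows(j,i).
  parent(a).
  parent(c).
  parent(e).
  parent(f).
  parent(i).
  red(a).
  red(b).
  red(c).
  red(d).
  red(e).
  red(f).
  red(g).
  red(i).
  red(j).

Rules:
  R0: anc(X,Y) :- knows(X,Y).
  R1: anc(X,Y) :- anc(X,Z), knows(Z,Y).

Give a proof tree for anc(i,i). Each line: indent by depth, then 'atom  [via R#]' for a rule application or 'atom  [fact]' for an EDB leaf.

anc(i,i)  [via R1]
  anc(i,a)  [via R0]
    knows(i,a)  [fact]
  knows(a,i)  [fact]

round 1: derive anc(a,i) via R0 from knows(a,i)
round 1: derive anc(e,f) via R0 from knows(e,f)
round 1: derive anc(g,b) via R0 from knows(g,b)
round 1: derive anc(g,c) via R0 from knows(g,c)
round 1: derive anc(i,a) via R0 from knows(i,a)
round 1: derive anc(j,c) via R0 from knows(j,c)
round 1: derive anc(j,i) via R0 from knows(j,i)
round 2: derive anc(a,a) via R1 from anc(a,i), knows(i,a)
round 2: derive anc(i,i) via R1 from anc(i,a), knows(a,i)
round 2: derive anc(j,a) via R1 from anc(j,i), knows(i,a)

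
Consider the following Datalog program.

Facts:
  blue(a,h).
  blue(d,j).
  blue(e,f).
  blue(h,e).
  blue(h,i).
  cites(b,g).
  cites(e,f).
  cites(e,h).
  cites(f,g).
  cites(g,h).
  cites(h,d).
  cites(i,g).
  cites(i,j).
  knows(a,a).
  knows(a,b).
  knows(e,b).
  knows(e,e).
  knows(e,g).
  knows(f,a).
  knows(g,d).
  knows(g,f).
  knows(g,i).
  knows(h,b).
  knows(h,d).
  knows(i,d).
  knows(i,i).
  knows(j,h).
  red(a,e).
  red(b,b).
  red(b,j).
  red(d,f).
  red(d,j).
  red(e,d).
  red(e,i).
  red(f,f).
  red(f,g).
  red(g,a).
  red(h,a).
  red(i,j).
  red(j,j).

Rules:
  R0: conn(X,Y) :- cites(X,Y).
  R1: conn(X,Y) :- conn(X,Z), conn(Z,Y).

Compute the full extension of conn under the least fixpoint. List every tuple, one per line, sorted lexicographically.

round 1: derive conn(b,g) via R0 from cites(b,g)
round 1: derive conn(e,f) via R0 from cites(e,f)
round 1: derive conn(e,h) via R0 from cites(e,h)
round 1: derive conn(f,g) via R0 from cites(f,g)
round 1: derive conn(g,h) via R0 from cites(g,h)
round 1: derive conn(h,d) via R0 from cites(h,d)
round 1: derive conn(i,g) via R0 from cites(i,g)
round 1: derive conn(i,j) via R0 from cites(i,j)
round 2: derive conn(b,h) via R1 from conn(b,g), conn(g,h)
round 2: derive conn(e,d) via R1 from conn(e,h), conn(h,d)
round 2: derive conn(e,g) via R1 from conn(e,f), conn(f,g)
round 2: derive conn(f,h) via R1 from conn(f,g), conn(g,h)
round 2: derive conn(g,d) via R1 from conn(g,h), conn(h,d)
round 2: derive conn(i,h) via R1 from conn(i,g), conn(g,h)
round 3: derive conn(b,d) via R1 from conn(b,g), conn(g,d)
round 3: derive conn(f,d) via R1 from conn(f,g), conn(g,d)
round 3: derive conn(i,d) via R1 from conn(i,g), conn(g,d)

conn(b,d)
conn(b,g)
conn(b,h)
conn(e,d)
conn(e,f)
conn(e,g)
conn(e,h)
conn(f,d)
conn(f,g)
conn(f,h)
conn(g,d)
conn(g,h)
conn(h,d)
conn(i,d)
conn(i,g)
conn(i,h)
conn(i,j)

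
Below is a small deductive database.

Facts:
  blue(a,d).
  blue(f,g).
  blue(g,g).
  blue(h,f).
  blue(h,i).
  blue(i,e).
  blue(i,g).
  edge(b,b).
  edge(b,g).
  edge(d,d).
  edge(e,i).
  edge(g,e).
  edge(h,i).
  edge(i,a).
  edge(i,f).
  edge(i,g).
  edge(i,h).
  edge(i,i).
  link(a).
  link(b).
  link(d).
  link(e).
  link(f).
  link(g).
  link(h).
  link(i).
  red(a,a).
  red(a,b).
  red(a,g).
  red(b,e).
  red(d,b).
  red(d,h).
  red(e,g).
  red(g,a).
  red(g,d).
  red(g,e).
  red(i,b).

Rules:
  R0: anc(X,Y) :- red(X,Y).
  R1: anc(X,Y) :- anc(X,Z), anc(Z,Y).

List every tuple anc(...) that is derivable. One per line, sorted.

round 1: derive anc(a,a) via R0 from red(a,a)
round 1: derive anc(a,b) via R0 from red(a,b)
round 1: derive anc(a,g) via R0 from red(a,g)
round 1: derive anc(b,e) via R0 from red(b,e)
round 1: derive anc(d,b) via R0 from red(d,b)
round 1: derive anc(d,h) via R0 from red(d,h)
round 1: derive anc(e,g) via R0 from red(e,g)
round 1: derive anc(g,a) via R0 from red(g,a)
round 1: derive anc(g,d) via R0 from red(g,d)
round 1: derive anc(g,e) via R0 from red(g,e)
round 1: derive anc(i,b) via R0 from red(i,b)
round 2: derive anc(a,d) via R1 from anc(a,g), anc(g,d)
round 2: derive anc(a,e) via R1 from anc(a,b), anc(b,e)
round 2: derive anc(b,g) via R1 from anc(b,e), anc(e,g)
round 2: derive anc(d,e) via R1 from anc(d,b), anc(b,e)
round 2: derive anc(e,a) via R1 from anc(e,g), anc(g,a)
round 2: derive anc(e,d) via R1 from anc(e,g), anc(g,d)
round 2: derive anc(e,e) via R1 from anc(e,g), anc(g,e)
round 2: derive anc(g,b) via R1 from anc(g,a), anc(a,b)
round 2: derive anc(g,g) via R1 from anc(g,a), anc(a,g)
round 2: derive anc(g,h) via R1 from anc(g,d), anc(d,h)
round 2: derive anc(i,e) via R1 from anc(i,b), anc(b,e)
round 3: derive anc(a,h) via R1 from anc(a,d), anc(d,h)
round 3: derive anc(b,a) via R1 from anc(b,e), anc(e,a)
round 3: derive anc(b,b) via R1 from anc(b,g), anc(g,b)
round 3: derive anc(b,d) via R1 from anc(b,e), anc(e,d)
round 3: derive anc(b,h) via R1 from anc(b,g), anc(g,h)
round 3: derive anc(d,a) via R1 from anc(d,e), anc(e,a)
round 3: derive anc(d,d) via R1 from anc(d,e), anc(e,d)
round 3: derive anc(d,g) via R1 from anc(d,b), anc(b,g)
round 3: derive anc(e,b) via R1 from anc(e,a), anc(a,b)
round 3: derive anc(e,h) via R1 from anc(e,d), anc(d,h)
round 3: derive anc(i,a) via R1 from anc(i,e), anc(e,a)
round 3: derive anc(i,d) via R1 from anc(i,e), anc(e,d)
round 3: derive anc(i,g) via R1 from anc(i,b), anc(b,g)
round 4: derive anc(i,h) via R1 from anc(i,a), anc(a,h)

anc(a,a)
anc(a,b)
anc(a,d)
anc(a,e)
anc(a,g)
anc(a,h)
anc(b,a)
anc(b,b)
anc(b,d)
anc(b,e)
anc(b,g)
anc(b,h)
anc(d,a)
anc(d,b)
anc(d,d)
anc(d,e)
anc(d,g)
anc(d,h)
anc(e,a)
anc(e,b)
anc(e,d)
anc(e,e)
anc(e,g)
anc(e,h)
anc(g,a)
anc(g,b)
anc(g,d)
anc(g,e)
anc(g,g)
anc(g,h)
anc(i,a)
anc(i,b)
anc(i,d)
anc(i,e)
anc(i,g)
anc(i,h)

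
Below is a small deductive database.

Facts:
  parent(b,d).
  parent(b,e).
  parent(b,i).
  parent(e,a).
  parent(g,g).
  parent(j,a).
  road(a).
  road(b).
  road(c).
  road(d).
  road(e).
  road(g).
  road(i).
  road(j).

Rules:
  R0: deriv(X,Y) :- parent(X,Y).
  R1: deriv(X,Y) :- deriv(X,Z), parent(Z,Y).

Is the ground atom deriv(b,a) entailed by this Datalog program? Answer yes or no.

round 1: derive deriv(b,d) via R0 from parent(b,d)
round 1: derive deriv(b,e) via R0 from parent(b,e)
round 1: derive deriv(b,i) via R0 from parent(b,i)
round 1: derive deriv(e,a) via R0 from parent(e,a)
round 1: derive deriv(g,g) via R0 from parent(g,g)
round 1: derive deriv(j,a) via R0 from parent(j,a)
round 2: derive deriv(b,a) via R1 from deriv(b,e), parent(e,a)

yes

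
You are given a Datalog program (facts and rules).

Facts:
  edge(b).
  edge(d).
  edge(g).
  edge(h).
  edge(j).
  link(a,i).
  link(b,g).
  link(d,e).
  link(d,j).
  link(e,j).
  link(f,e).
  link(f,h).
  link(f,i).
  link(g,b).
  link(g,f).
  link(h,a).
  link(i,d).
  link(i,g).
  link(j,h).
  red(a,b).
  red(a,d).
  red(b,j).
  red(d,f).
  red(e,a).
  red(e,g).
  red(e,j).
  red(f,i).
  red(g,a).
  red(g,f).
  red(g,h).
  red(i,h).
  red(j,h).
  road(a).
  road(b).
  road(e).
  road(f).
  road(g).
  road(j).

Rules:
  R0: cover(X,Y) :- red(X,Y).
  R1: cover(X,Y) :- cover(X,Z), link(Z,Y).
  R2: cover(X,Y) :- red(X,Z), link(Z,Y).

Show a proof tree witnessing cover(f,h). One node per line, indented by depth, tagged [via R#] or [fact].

cover(f,h)  [via R1]
  cover(f,f)  [via R1]
    cover(f,g)  [via R2]
      red(f,i)  [fact]
      link(i,g)  [fact]
    link(g,f)  [fact]
  link(f,h)  [fact]

round 1: derive cover(a,b) via R0 from red(a,b)
round 1: derive cover(a,d) via R0 from red(a,d)
round 1: derive cover(b,j) via R0 from red(b,j)
round 1: derive cover(d,f) via R0 from red(d,f)
round 1: derive cover(e,a) via R0 from red(e,a)
round 1: derive cover(e,g) via R0 from red(e,g)
round 1: derive cover(e,j) via R0 from red(e,j)
round 1: derive cover(f,i) via R0 from red(f,i)
round 1: derive cover(g,a) via R0 from red(g,a)
round 1: derive cover(g,f) via R0 from red(g,f)
round 1: derive cover(g,h) via R0 from red(g,h)
round 1: derive cover(i,h) via R0 from red(i,h)
round 1: derive cover(j,h) via R0 from red(j,h)
round 1: derive cover(a,e) via R2 from red(a,d), link(d,e)
round 1: derive cover(a,g) via R2 from red(a,b), link(b,g)
round 1: derive cover(a,j) via R2 from red(a,d), link(d,j)
round 1: derive cover(b,h) via R2 from red(b,j), link(j,h)
round 1: derive cover(d,e) via R2 from red(d,f), link(f,e)
round 1: derive cover(d,h) via R2 from red(d,f), link(f,h)
round 1: derive cover(d,i) via R2 from red(d,f), link(f,i)
round 1: derive cover(e,b) via R2 from red(e,g), link(g,b)
round 1: derive cover(e,f) via R2 from red(e,g), link(g,f)
round 1: derive cover(e,h) via R2 from red(e,j), link(j,h)
round 1: derive cover(e,i) via R2 from red(e,a), link(a,i)
round 1: derive cover(f,d) via R2 from red(f,i), link(i,d)
round 1: derive cover(f,g) via R2 from red(f,i), link(i,g)
round 1: derive cover(g,e) via R2 from red(g,f), link(f,e)
round 1: derive cover(g,i) via R2 from red(g,a), link(a,i)
round 1: derive cover(i,a) via R2 from red(i,h), link(h,a)
round 1: derive cover(j,a) via R2 from red(j,h), link(h,a)
round 2: derive cover(a,f) via R1 from cover(a,g), link(g,f)
round 2: derive cover(a,h) via R1 from cover(a,j), link(j,h)
round 2: derive cover(b,a) via R1 from cover(b,h), link(h,a)
round 2: derive cover(d,a) via R1 from cover(d,h), link(h,a)
round 2: derive cover(d,d) via R1 from cover(d,i), link(i,d)
round 2: derive cover(d,g) via R1 from cover(d,i), link(i,g)
round 2: derive cover(d,j) via R1 from cover(d,e), link(e,j)
round 2: derive cover(e,d) via R1 from cover(e,i), link(i,d)
round 2: derive cover(e,e) via R1 from cover(e,f), link(f,e)
round 2: derive cover(f,b) via R1 from cover(f,g), link(g,b)
round 2: derive cover(f,e) via R1 from cover(f,d), link(d,e)
round 2: derive cover(f,f) via R1 from cover(f,g), link(g,f)
round 2: derive cover(f,j) via R1 from cover(f,d), link(d,j)
round 2: derive cover(g,d) via R1 from cover(g,i), link(i,d)
round 2: derive cover(g,g) via R1 from cover(g,i), link(i,g)
round 2: derive cover(g,j) via R1 from cover(g,e), link(e,j)
round 2: derive cover(i,i) via R1 from cover(i,a), link(a,i)
round 2: derive cover(j,i) via R1 from cover(j,a), link(a,i)
round 3: derive cover(a,a) via R1 from cover(a,h), link(h,a)
round 3: derive cover(a,i) via R1 from cover(a,f), link(f,i)
round 3: derive cover(b,i) via R1 from cover(b,a), link(a,i)
round 3: derive cover(d,b) via R1 from cover(d,g), link(g,b)
round 3: derive cover(f,h) via R1 from cover(f,f), link(f,h)
round 3: derive cover(g,b) via R1 from cover(g,g), link(g,b)
round 3: derive cover(i,d) via R1 from cover(i,i), link(i,d)
round 3: derive cover(i,g) via R1 from cover(i,i), link(i,g)
round 3: derive cover(j,d) via R1 from cover(j,i), link(i,d)
round 3: derive cover(j,g) via R1 from cover(j,i), link(i,g)
round 4: derive cover(b,d) via R1 from cover(b,i), link(i,d)
round 4: derive cover(b,g) via R1 from cover(b,i), link(i,g)
round 4: derive cover(f,a) via R1 from cover(f,h), link(h,a)
round 4: derive cover(i,b) via R1 from cover(i,g), link(g,b)
round 4: derive cover(i,e) via R1 from cover(i,d), link(d,e)
round 4: derive cover(i,f) via R1 from cover(i,g), link(g,f)
round 4: derive cover(i,j) via R1 from cover(i,d), link(d,j)
round 4: derive cover(j,b) via R1 from cover(j,g), link(g,b)
round 4: derive cover(j,e) via R1 from cover(j,d), link(d,e)
round 4: derive cover(j,f) via R1 from cover(j,g), link(g,f)
round 4: derive cover(j,j) via R1 from cover(j,d), link(d,j)
round 5: derive cover(b,b) via R1 from cover(b,g), link(g,b)
round 5: derive cover(b,e) via R1 from cover(b,d), link(d,e)
round 5: derive cover(b,f) via R1 from cover(b,g), link(g,f)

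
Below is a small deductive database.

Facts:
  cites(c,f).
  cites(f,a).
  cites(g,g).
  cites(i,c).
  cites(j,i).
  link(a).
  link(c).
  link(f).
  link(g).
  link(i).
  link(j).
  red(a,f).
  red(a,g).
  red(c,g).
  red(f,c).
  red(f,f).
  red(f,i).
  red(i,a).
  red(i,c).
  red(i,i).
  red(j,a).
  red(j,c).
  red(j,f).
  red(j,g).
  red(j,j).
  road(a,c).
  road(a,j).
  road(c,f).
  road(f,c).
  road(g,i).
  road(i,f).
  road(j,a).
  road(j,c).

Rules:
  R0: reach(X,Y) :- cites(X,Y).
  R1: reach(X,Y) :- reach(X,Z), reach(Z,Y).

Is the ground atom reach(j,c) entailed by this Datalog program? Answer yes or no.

yes

round 1: derive reach(c,f) via R0 from cites(c,f)
round 1: derive reach(f,a) via R0 from cites(f,a)
round 1: derive reach(g,g) via R0 from cites(g,g)
round 1: derive reach(i,c) via R0 from cites(i,c)
round 1: derive reach(j,i) via R0 from cites(j,i)
round 2: derive reach(c,a) via R1 from reach(c,f), reach(f,a)
round 2: derive reach(i,f) via R1 from reach(i,c), reach(c,f)
round 2: derive reach(j,c) via R1 from reach(j,i), reach(i,c)
round 3: derive reach(i,a) via R1 from reach(i,c), reach(c,a)
round 3: derive reach(j,a) via R1 from reach(j,c), reach(c,a)
round 3: derive reach(j,f) via R1 from reach(j,c), reach(c,f)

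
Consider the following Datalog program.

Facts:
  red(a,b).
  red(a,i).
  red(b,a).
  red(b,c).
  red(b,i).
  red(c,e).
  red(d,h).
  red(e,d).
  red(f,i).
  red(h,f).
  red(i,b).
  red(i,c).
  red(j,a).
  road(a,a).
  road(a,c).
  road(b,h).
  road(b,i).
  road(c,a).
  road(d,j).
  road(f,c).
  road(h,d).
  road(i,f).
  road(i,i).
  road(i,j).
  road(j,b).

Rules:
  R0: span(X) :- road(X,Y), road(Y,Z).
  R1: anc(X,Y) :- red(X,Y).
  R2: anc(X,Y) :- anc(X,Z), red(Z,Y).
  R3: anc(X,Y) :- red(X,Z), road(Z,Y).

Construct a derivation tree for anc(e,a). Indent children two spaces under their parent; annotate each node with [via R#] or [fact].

anc(e,a)  [via R2]
  anc(e,j)  [via R3]
    red(e,d)  [fact]
    road(d,j)  [fact]
  red(j,a)  [fact]

round 1: derive anc(a,b) via R1 from red(a,b)
round 1: derive anc(a,i) via R1 from red(a,i)
round 1: derive anc(b,a) via R1 from red(b,a)
round 1: derive anc(b,c) via R1 from red(b,c)
round 1: derive anc(b,i) via R1 from red(b,i)
round 1: derive anc(c,e) via R1 from red(c,e)
round 1: derive anc(d,h) via R1 from red(d,h)
round 1: derive anc(e,d) via R1 from red(e,d)
round 1: derive anc(f,i) via R1 from red(f,i)
round 1: derive anc(h,f) via R1 from red(h,f)
round 1: derive anc(i,b) via R1 from red(i,b)
round 1: derive anc(i,c) via R1 from red(i,c)
round 1: derive anc(j,a) via R1 from red(j,a)
round 1: derive anc(a,f) via R3 from red(a,i), road(i,f)
round 1: derive anc(a,h) via R3 from red(a,b), road(b,h)
round 1: derive anc(a,j) via R3 from red(a,i), road(i,j)
round 1: derive anc(b,f) via R3 from red(b,i), road(i,f)
round 1: derive anc(b,j) via R3 from red(b,i), road(i,j)
round 1: derive anc(d,d) via R3 from red(d,h), road(h,d)
round 1: derive anc(e,j) via R3 from red(e,d), road(d,j)
round 1: derive anc(f,f) via R3 from red(f,i), road(i,f)
round 1: derive anc(f,j) via R3 from red(f,i), road(i,j)
round 1: derive anc(h,c) via R3 from red(h,f), road(f,c)
round 1: derive anc(i,a) via R3 from red(i,c), road(c,a)
round 1: derive anc(i,h) via R3 from red(i,b), road(b,h)
round 1: derive anc(i,i) via R3 from red(i,b), road(b,i)
round 1: derive anc(j,c) via R3 from red(j,a), road(a,c)
round 2: derive anc(a,a) via R2 from anc(a,b), red(b,a)
round 2: derive anc(a,c) via R2 from anc(a,b), red(b,c)
round 2: derive anc(b,b) via R2 from anc(b,a), red(a,b)
round 2: derive anc(b,e) via R2 from anc(b,c), red(c,e)
round 2: derive anc(c,d) via R2 from anc(c,e), red(e,d)
round 2: derive anc(d,f) via R2 from anc(d,h), red(h,f)
round 2: derive anc(e,a) via R2 from anc(e,j), red(j,a)
round 2: derive anc(e,h) via R2 from anc(e,d), red(d,h)
round 2: derive anc(f,a) via R2 from anc(f,j), red(j,a)
round 2: derive anc(f,b) via R2 from anc(f,i), red(i,b)
round 2: derive anc(f,c) via R2 from anc(f,i), red(i,c)
round 2: derive anc(h,e) via R2 from anc(h,c), red(c,e)
round 2: derive anc(h,i) via R2 from anc(h,f), red(f,i)
round 2: derive anc(i,e) via R2 from anc(i,c), red(c,e)
round 2: derive anc(i,f) via R2 from anc(i,h), red(h,f)
round 2: derive anc(j,b) via R2 from anc(j,a), red(a,b)
round 2: derive anc(j,e) via R2 from anc(j,c), red(c,e)
round 2: derive anc(j,i) via R2 from anc(j,a), red(a,i)
round 3: derive anc(a,e) via R2 from anc(a,c), red(c,e)
round 3: derive anc(b,d) via R2 from anc(b,e), red(e,d)
round 3: derive anc(c,h) via R2 from anc(c,d), red(d,h)
round 3: derive anc(d,i) via R2 from anc(d,f), red(f,i)
round 3: derive anc(e,b) via R2 from anc(e,a), red(a,b)
round 3: derive anc(e,f) via R2 from anc(e,h), red(h,f)
round 3: derive anc(e,i) via R2 from anc(e,a), red(a,i)
round 3: derive anc(f,e) via R2 from anc(f,c), red(c,e)
round 3: derive anc(h,b) via R2 from anc(h,i), red(i,b)
round 3: derive anc(h,d) via R2 from anc(h,e), red(e,d)
round 3: derive anc(i,d) via R2 from anc(i,e), red(e,d)
round 3: derive anc(j,d) via R2 from anc(j,e), red(e,d)
round 4: derive anc(a,d) via R2 from anc(a,e), red(e,d)
round 4: derive anc(b,h) via R2 from anc(b,d), red(d,h)
round 4: derive anc(c,f) via R2 from anc(c,h), red(h,f)
round 4: derive anc(d,b) via R2 from anc(d,i), red(i,b)
round 4: derive anc(d,c) via R2 from anc(d,i), red(i,c)
round 4: derive anc(e,c) via R2 from anc(e,b), red(b,c)
round 4: derive anc(f,d) via R2 from anc(f,e), red(e,d)
round 4: derive anc(h,a) via R2 from anc(h,b), red(b,a)
round 4: derive anc(h,h) via R2 from anc(h,d), red(d,h)
round 4: derive anc(j,h) via R2 from anc(j,d), red(d,h)
round 5: derive anc(c,i) via R2 from anc(c,f), red(f,i)
round 5: derive anc(d,a) via R2 from anc(d,b), red(b,a)
round 5: derive anc(d,e) via R2 from anc(d,c), red(c,e)
round 5: derive anc(e,e) via R2 from anc(e,c), red(c,e)
round 5: derive anc(f,h) via R2 from anc(f,d), red(d,h)
round 5: derive anc(j,f) via R2 from anc(j,h), red(h,f)
round 6: derive anc(c,b) via R2 from anc(c,i), red(i,b)
round 6: derive anc(c,c) via R2 from anc(c,i), red(i,c)
round 7: derive anc(c,a) via R2 from anc(c,b), red(b,a)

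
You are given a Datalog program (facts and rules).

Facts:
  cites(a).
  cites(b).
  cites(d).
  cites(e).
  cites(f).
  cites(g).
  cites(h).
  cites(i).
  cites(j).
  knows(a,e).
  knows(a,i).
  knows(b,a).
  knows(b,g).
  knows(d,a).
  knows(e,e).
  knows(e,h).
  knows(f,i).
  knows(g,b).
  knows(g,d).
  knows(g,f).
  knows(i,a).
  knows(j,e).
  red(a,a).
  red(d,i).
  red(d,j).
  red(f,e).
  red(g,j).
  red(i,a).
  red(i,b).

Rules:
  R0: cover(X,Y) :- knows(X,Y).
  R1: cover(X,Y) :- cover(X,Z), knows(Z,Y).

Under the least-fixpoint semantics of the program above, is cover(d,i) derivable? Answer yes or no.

yes

round 1: derive cover(a,e) via R0 from knows(a,e)
round 1: derive cover(a,i) via R0 from knows(a,i)
round 1: derive cover(b,a) via R0 from knows(b,a)
round 1: derive cover(b,g) via R0 from knows(b,g)
round 1: derive cover(d,a) via R0 from knows(d,a)
round 1: derive cover(e,e) via R0 from knows(e,e)
round 1: derive cover(e,h) via R0 from knows(e,h)
round 1: derive cover(f,i) via R0 from knows(f,i)
round 1: derive cover(g,b) via R0 from knows(g,b)
round 1: derive cover(g,d) via R0 from knows(g,d)
round 1: derive cover(g,f) via R0 from knows(g,f)
round 1: derive cover(i,a) via R0 from knows(i,a)
round 1: derive cover(j,e) via R0 from knows(j,e)
round 2: derive cover(a,a) via R1 from cover(a,i), knows(i,a)
round 2: derive cover(a,h) via R1 from cover(a,e), knows(e,h)
round 2: derive cover(b,b) via R1 from cover(b,g), knows(g,b)
round 2: derive cover(b,d) via R1 from cover(b,g), knows(g,d)
round 2: derive cover(b,e) via R1 from cover(b,a), knows(a,e)
round 2: derive cover(b,f) via R1 from cover(b,g), knows(g,f)
round 2: derive cover(b,i) via R1 from cover(b,a), knows(a,i)
round 2: derive cover(d,e) via R1 from cover(d,a), knows(a,e)
round 2: derive cover(d,i) via R1 from cover(d,a), knows(a,i)
round 2: derive cover(f,a) via R1 from cover(f,i), knows(i,a)
round 2: derive cover(g,a) via R1 from cover(g,b), knows(b,a)
round 2: derive cover(g,g) via R1 from cover(g,b), knows(b,g)
round 2: derive cover(g,i) via R1 from cover(g,f), knows(f,i)
round 2: derive cover(i,e) via R1 from cover(i,a), knows(a,e)
round 2: derive cover(i,i) via R1 from cover(i,a), knows(a,i)
round 2: derive cover(j,h) via R1 from cover(j,e), knows(e,h)
round 3: derive cover(b,h) via R1 from cover(b,e), knows(e,h)
round 3: derive cover(d,h) via R1 from cover(d,e), knows(e,h)
round 3: derive cover(f,e) via R1 from cover(f,a), knows(a,e)
round 3: derive cover(g,e) via R1 from cover(g,a), knows(a,e)
round 3: derive cover(i,h) via R1 from cover(i,e), knows(e,h)
round 4: derive cover(f,h) via R1 from cover(f,e), knows(e,h)
round 4: derive cover(g,h) via R1 from cover(g,e), knows(e,h)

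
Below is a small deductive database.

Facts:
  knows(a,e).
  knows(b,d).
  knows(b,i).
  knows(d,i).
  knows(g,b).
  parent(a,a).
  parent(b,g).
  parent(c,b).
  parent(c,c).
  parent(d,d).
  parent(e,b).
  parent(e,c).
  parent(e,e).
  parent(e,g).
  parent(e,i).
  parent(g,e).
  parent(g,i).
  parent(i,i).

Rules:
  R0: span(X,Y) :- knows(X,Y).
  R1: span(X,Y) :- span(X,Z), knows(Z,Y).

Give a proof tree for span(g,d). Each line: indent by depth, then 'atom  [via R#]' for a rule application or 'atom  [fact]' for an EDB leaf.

round 1: derive span(a,e) via R0 from knows(a,e)
round 1: derive span(b,d) via R0 from knows(b,d)
round 1: derive span(b,i) via R0 from knows(b,i)
round 1: derive span(d,i) via R0 from knows(d,i)
round 1: derive span(g,b) via R0 from knows(g,b)
round 2: derive span(g,d) via R1 from span(g,b), knows(b,d)
round 2: derive span(g,i) via R1 from span(g,b), knows(b,i)

span(g,d)  [via R1]
  span(g,b)  [via R0]
    knows(g,b)  [fact]
  knows(b,d)  [fact]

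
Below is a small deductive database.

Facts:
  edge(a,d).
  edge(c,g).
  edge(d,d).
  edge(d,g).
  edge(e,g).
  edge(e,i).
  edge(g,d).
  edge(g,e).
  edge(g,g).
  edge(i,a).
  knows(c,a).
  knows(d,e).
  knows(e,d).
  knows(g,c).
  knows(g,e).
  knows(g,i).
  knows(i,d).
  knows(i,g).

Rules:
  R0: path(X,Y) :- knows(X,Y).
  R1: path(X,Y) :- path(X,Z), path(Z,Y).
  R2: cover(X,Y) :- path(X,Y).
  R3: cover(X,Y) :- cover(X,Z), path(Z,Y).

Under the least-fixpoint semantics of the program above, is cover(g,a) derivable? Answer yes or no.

round 1: derive path(c,a) via R0 from knows(c,a)
round 1: derive path(d,e) via R0 from knows(d,e)
round 1: derive path(e,d) via R0 from knows(e,d)
round 1: derive path(g,c) via R0 from knows(g,c)
round 1: derive path(g,e) via R0 from knows(g,e)
round 1: derive path(g,i) via R0 from knows(g,i)
round 1: derive path(i,d) via R0 from knows(i,d)
round 1: derive path(i,g) via R0 from knows(i,g)
round 2: derive path(d,d) via R1 from path(d,e), path(e,d)
round 2: derive path(e,e) via R1 from path(e,d), path(d,e)
round 2: derive path(g,a) via R1 from path(g,c), path(c,a)
round 2: derive path(g,d) via R1 from path(g,e), path(e,d)
round 2: derive path(g,g) via R1 from path(g,i), path(i,g)
round 2: derive path(i,c) via R1 from path(i,g), path(g,c)
round 2: derive path(i,e) via R1 from path(i,d), path(d,e)
round 2: derive path(i,i) via R1 from path(i,g), path(g,i)
round 2: derive cover(c,a) via R2 from path(c,a)
round 2: derive cover(d,e) via R2 from path(d,e)
round 2: derive cover(e,d) via R2 from path(e,d)
round 2: derive cover(g,c) via R2 from path(g,c)
round 2: derive cover(g,e) via R2 from path(g,e)
round 2: derive cover(g,i) via R2 from path(g,i)
round 2: derive cover(i,d) via R2 from path(i,d)
round 2: derive cover(i,g) via R2 from path(i,g)
round 3: derive path(i,a) via R1 from path(i,c), path(c,a)
round 3: derive cover(d,d) via R2 from path(d,d)
round 3: derive cover(e,e) via R2 from path(e,e)
round 3: derive cover(g,a) via R2 from path(g,a)
round 3: derive cover(g,d) via R2 from path(g,d)
round 3: derive cover(g,g) via R2 from path(g,g)
round 3: derive cover(i,c) via R2 from path(i,c)
round 3: derive cover(i,e) via R2 from path(i,e)
round 3: derive cover(i,i) via R2 from path(i,i)
round 3: derive cover(i,a) via R3 from cover(i,g), path(g,a)

yes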